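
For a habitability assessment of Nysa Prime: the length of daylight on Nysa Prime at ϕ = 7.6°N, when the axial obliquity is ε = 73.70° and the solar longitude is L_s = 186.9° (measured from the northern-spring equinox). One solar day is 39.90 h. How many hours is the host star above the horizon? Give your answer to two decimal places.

Solar declination: sin δ = sin ε · sin L_s = sin 73.70° × sin 186.9° = -0.11531, so δ = -6.621°.
cos h₀ = −tan ϕ · tan δ = −tan(+7.6°) × tan(-6.621°) = 0.0155, so h₀ = 1.5553 rad = 89.11°.
Daylight = 2h₀/(2π) × 39.90 h = (1.5553/π) × 39.90 = 19.75 h.

19.75 h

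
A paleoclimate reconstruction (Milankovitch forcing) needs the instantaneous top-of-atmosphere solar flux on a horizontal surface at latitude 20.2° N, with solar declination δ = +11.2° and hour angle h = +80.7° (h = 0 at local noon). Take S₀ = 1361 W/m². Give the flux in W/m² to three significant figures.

294 W/m²

cos θ_z = sin φ sin δ + cos φ cos δ cos h = 0.067069 + 0.148776 = 0.215845.
Flux = S₀ · cos θ_z = 1361 × 0.215845 = 293.8 W/m².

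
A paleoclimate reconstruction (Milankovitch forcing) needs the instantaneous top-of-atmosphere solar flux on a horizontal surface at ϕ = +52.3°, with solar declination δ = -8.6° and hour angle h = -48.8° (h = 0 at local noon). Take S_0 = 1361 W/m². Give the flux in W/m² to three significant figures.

381 W/m²

cos θ_z = sin ϕ sin δ + cos ϕ cos δ cos h = -0.118316 + 0.398277 = 0.279961.
Flux = S_0 · cos θ_z = 1361 × 0.279961 = 381.0 W/m².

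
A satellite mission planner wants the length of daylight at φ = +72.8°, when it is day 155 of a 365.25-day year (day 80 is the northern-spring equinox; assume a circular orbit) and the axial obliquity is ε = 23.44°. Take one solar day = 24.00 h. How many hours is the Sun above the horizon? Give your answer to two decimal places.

24.00 h

Solar longitude: λ_s = 360° × (155 − 80)/365.25 = 73.922°.
sin δ = sin 23.44° × sin 73.922° = 0.38223, so δ = +22.472°.
Sunrise equation: cos H₀ = −tan φ · tan δ = -1.3362 ≤ −1, so the Sun never sets (polar day) and H₀ = π.
Daylight = 2H₀/(2π) × 24.00 h = (3.1416/π) × 24.00 = 24.00 h.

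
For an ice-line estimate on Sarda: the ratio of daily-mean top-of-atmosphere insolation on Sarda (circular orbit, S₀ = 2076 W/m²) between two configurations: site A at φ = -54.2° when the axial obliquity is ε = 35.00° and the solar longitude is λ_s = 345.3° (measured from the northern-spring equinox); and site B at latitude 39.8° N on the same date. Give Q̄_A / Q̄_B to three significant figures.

Q̄_A / Q̄_B ≈ 1.25

— Configuration A (φ=-54.2°):
Solar declination: sin δ = sin ε · sin λ_s = sin 35.00° × sin 345.3° = -0.14555, so δ = -8.369°.
cos H₀ = −tan(-54.2°) tan(-8.369°) = -0.2040, H₀ = 1.7762 rad.
Bracket: H₀ sin φ sin δ + cos φ cos δ sin H₀ = 1.7762×-0.81106×-0.14555 + 0.58496×0.98935×0.97897 = 0.209680 + 0.566559 = 0.776239.
Q̄ = (S₀/π) × [bracket] = (2076/π) × 0.776239 = 512.95 W/m².
— Configuration B (φ=+39.8°):
cos H₀ = −tan(+39.8°) tan(-8.369°) = 0.1226, H₀ = 1.4479 rad.
Bracket: H₀ sin φ sin δ + cos φ cos δ sin H₀ = 1.4479×0.64011×-0.14555 + 0.76828×0.98935×0.99246 = -0.134898 + 0.754367 = 0.619469.
Q̄ = (S₀/π) × [bracket] = (2076/π) × 0.619469 = 409.35 W/m².
Ratio Q̄_A / Q̄_B = 512.95 / 409.35 = 1.253.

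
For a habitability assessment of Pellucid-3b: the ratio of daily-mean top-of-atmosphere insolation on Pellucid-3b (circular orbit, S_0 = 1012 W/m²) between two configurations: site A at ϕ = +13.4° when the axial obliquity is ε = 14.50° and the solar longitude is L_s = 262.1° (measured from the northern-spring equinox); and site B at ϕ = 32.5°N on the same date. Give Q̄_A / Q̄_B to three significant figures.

Q̄_A / Q̄_B ≈ 1.38

— Configuration A (ϕ=+13.4°):
Solar declination: sin δ = sin ε · sin L_s = sin 14.50° × sin 262.1° = -0.24800, so δ = -14.359°.
cos h₀ = −tan(+13.4°) tan(-14.359°) = 0.0610, h₀ = 1.5098 rad.
Bracket: h₀ sin ϕ sin δ + cos ϕ cos δ sin h₀ = 1.5098×0.23175×-0.24800 + 0.97278×0.96876×0.99814 = -0.086774 + 0.940638 = 0.853864.
Q̄ = (S_0/π) × [bracket] = (1012/π) × 0.853864 = 275.05 W/m².
— Configuration B (ϕ=+32.5°):
cos h₀ = −tan(+32.5°) tan(-14.359°) = 0.1631, h₀ = 1.4070 rad.
Bracket: h₀ sin ϕ sin δ + cos ϕ cos δ sin h₀ = 1.4070×0.53730×-0.24800 + 0.84339×0.96876×0.98661 = -0.187483 + 0.806102 = 0.618619.
Q̄ = (S_0/π) × [bracket] = (1012/π) × 0.618619 = 199.28 W/m².
Ratio Q̄_A / Q̄_B = 275.05 / 199.28 = 1.380.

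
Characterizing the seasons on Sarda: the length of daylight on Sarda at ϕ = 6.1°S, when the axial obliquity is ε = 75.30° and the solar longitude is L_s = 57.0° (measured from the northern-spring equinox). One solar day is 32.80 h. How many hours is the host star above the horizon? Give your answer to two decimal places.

Solar declination: sin δ = sin ε · sin L_s = sin 75.30° × sin 57.0° = 0.81122, so δ = +54.215°.
cos h₀ = −tan ϕ · tan δ = −tan(-6.1°) × tan(+54.215°) = 0.1483, so h₀ = 1.4220 rad = 81.47°.
Daylight = 2h₀/(2π) × 32.80 h = (1.4220/π) × 32.80 = 14.85 h.

14.85 h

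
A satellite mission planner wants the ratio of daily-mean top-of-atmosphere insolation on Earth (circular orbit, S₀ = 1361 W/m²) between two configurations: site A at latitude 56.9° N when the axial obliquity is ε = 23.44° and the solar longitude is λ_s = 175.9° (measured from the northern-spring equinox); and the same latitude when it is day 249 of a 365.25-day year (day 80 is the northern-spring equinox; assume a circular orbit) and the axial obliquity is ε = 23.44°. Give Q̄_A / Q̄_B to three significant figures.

— Configuration A (φ=+56.9°):
Solar declination: sin δ = sin ε · sin λ_s = sin 23.44° × sin 175.9° = 0.02844, so δ = +1.630°.
cos H₀ = −tan(+56.9°) tan(+1.630°) = -0.0436, H₀ = 1.6145 rad.
Bracket: H₀ sin φ sin δ + cos φ cos δ sin H₀ = 1.6145×0.83772×0.02844 + 0.54610×0.99960×0.99905 = 0.038465 + 0.545363 = 0.583828.
Q̄ = (S₀/π) × [bracket] = (1361/π) × 0.583828 = 252.93 W/m².
— Configuration B (φ=+56.9°):
Solar longitude: λ_s = 360° × (249 − 80)/365.25 = 166.571°.
sin δ = sin 23.44° × sin 166.571° = 0.09238, so δ = +5.301°.
cos H₀ = −tan(+56.9°) tan(+5.301°) = -0.1423, H₀ = 1.7136 rad.
Bracket: H₀ sin φ sin δ + cos φ cos δ sin H₀ = 1.7136×0.83772×0.09238 + 0.54610×0.99572×0.98982 = 0.132613 + 0.538227 = 0.670840.
Q̄ = (S₀/π) × [bracket] = (1361/π) × 0.670840 = 290.62 W/m².
Ratio Q̄_A / Q̄_B = 252.93 / 290.62 = 0.8703.

Q̄_A / Q̄_B ≈ 0.870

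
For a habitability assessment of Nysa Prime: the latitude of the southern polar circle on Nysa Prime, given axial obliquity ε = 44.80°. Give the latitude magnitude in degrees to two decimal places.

The polar circle is the lowest latitude that experiences at least one full rotation of continuous darkness at the northern-summer solstice; it lies at |ϕ| = 90° − ε = 90° − 44.80° = 45.20°.

45.20°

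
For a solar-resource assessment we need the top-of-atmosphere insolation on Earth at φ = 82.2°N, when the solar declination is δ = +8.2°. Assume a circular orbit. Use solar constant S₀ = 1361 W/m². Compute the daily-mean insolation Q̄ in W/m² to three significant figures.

cos H₀ = −tan(+82.2°) tan(+8.200°) = -1.0520 ≤ −1 ⇒ polar day, H₀ = π.
Bracket: H₀ sin φ sin δ + cos φ cos δ sin H₀ = 3.1416×0.99075×0.14263 + 0.13572×0.98978×0.00000 = 0.443942 + 0.000000 = 0.443942.
Q̄ = (S₀/π) × [bracket] = (1361/π) × 0.443942 = 192.3 W/m².

Q̄ ≈ 192 W/m²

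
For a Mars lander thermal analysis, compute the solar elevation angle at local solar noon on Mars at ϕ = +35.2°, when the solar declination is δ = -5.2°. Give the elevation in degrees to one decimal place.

49.6°

At local noon the hour angle is zero, so the zenith angle equals |ϕ − δ| = |+35.2° − (-5.200°)| = 40.400°.
Elevation = 90° − 40.400° = 49.6°.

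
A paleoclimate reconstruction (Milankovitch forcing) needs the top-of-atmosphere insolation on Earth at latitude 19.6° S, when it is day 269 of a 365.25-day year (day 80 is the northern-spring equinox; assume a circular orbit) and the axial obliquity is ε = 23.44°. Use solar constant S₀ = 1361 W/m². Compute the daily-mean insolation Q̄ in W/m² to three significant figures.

Solar longitude: λ_s = 360° × (269 − 80)/365.25 = 186.283°.
sin δ = sin 23.44° × sin 186.283° = -0.04354, so δ = -2.495°.
cos H₀ = −tan(-19.6°) tan(-2.495°) = -0.0155, H₀ = 1.5863 rad.
Bracket: H₀ sin φ sin δ + cos φ cos δ sin H₀ = 1.5863×-0.33545×-0.04354 + 0.94206×0.99905×0.99988 = 0.023169 + 0.941052 = 0.964221.
Q̄ = (S₀/π) × [bracket] = (1361/π) × 0.964221 = 417.7 W/m².

Q̄ ≈ 418 W/m²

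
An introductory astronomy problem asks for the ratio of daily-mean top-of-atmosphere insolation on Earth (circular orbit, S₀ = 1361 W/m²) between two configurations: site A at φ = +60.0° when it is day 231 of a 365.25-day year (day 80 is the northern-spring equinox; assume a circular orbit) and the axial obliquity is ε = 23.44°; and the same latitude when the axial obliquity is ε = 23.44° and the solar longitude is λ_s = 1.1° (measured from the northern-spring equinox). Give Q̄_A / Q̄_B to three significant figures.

— Configuration A (φ=+60.0°):
Solar longitude: λ_s = 360° × (231 − 80)/365.25 = 148.830°.
sin δ = sin 23.44° × sin 148.830° = 0.20589, so δ = +11.882°.
cos H₀ = −tan(+60.0°) tan(+11.882°) = -0.3644, H₀ = 1.9438 rad.
Bracket: H₀ sin φ sin δ + cos φ cos δ sin H₀ = 1.9438×0.86603×0.20589 + 0.50000×0.97858×0.93124 = 0.346593 + 0.455646 = 0.802239.
Q̄ = (S₀/π) × [bracket] = (1361/π) × 0.802239 = 347.55 W/m².
— Configuration B (φ=+60.0°):
Solar declination: sin δ = sin ε · sin λ_s = sin 23.44° × sin 1.1° = 0.00764, so δ = +0.438°.
cos H₀ = −tan(+60.0°) tan(+0.438°) = -0.0132, H₀ = 1.5840 rad.
Bracket: H₀ sin φ sin δ + cos φ cos δ sin H₀ = 1.5840×0.86603×0.00764 + 0.50000×0.99997×0.99991 = 0.010480 + 0.499940 = 0.510420.
Q̄ = (S₀/π) × [bracket] = (1361/π) × 0.510420 = 221.12 W/m².
Ratio Q̄_A / Q̄_B = 347.55 / 221.12 = 1.572.

Q̄_A / Q̄_B ≈ 1.57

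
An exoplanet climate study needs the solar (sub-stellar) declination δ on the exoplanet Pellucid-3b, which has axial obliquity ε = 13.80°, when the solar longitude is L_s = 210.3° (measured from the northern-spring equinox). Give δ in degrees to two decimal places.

sin δ = sin ε · sin L_s = sin 13.80° × sin 210.3° = -0.120347.
δ = arcsin(-0.120347) = -6.91°.

δ = -6.91°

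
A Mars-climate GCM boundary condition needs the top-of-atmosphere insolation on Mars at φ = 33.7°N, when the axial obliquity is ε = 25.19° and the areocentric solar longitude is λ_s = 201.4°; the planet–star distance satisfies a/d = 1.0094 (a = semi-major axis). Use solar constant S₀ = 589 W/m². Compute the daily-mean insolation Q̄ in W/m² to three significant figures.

sin δ = sin 25.19° × sin 201.4° = -0.15530, so δ = -8.934°.
cos H₀ = −tan(+33.7°) tan(-8.934°) = 0.1048, H₀ = 1.4658 rad.
Bracket: H₀ sin φ sin δ + cos φ cos δ sin H₀ = 1.4658×0.55484×-0.15530 + 0.83195×0.98787×0.99449 = -0.126303 + 0.817330 = 0.691027.
Inverse-square distance factor (a/d)² = 1.0094² = 1.018888.
Q̄ = (S₀/π) × 1.018888 × [bracket] = (589/π) × 1.018888 × 0.691027 = 132.0 W/m².

Q̄ ≈ 132 W/m²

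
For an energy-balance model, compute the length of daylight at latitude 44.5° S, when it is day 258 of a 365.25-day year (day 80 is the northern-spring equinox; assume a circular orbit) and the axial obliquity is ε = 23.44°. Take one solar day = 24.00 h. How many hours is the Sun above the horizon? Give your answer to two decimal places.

11.76 h

Solar longitude: λ_s = 360° × (258 − 80)/365.25 = 175.441°.
sin δ = sin 23.44° × sin 175.441° = 0.03162, so δ = +1.812°.
cos H₀ = −tan φ · tan δ = −tan(-44.5°) × tan(+1.812°) = 0.0311, so H₀ = 1.5397 rad = 88.22°.
Daylight = 2H₀/(2π) × 24.00 h = (1.5397/π) × 24.00 = 11.76 h.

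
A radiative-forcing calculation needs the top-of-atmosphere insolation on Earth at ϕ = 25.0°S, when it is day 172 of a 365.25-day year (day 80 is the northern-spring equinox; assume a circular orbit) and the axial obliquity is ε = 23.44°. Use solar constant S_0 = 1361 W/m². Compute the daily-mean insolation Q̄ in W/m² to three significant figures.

Q̄ ≈ 253 W/m²

Solar longitude: L_s = 360° × (172 − 80)/365.25 = 90.678°.
sin δ = sin 23.44° × sin 90.678° = 0.39776, so δ = +23.438°.
cos h₀ = −tan(-25.0°) tan(+23.438°) = 0.2022, h₀ = 1.3672 rad.
Bracket: h₀ sin ϕ sin δ + cos ϕ cos δ sin h₀ = 1.3672×-0.42262×0.39776 + 0.90631×0.91749×0.97935 = -0.229828 + 0.814359 = 0.584531.
Q̄ = (S_0/π) × [bracket] = (1361/π) × 0.584531 = 253.2 W/m².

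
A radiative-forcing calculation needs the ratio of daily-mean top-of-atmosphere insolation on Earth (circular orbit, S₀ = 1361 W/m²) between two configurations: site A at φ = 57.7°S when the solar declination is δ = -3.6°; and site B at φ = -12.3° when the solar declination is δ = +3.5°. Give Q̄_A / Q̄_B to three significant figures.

Q̄_A / Q̄_B ≈ 0.649

— Configuration A (φ=-57.7°):
cos H₀ = −tan(-57.7°) tan(-3.600°) = -0.0995, H₀ = 1.6705 rad.
Bracket: H₀ sin φ sin δ + cos φ cos δ sin H₀ = 1.6705×-0.84526×-0.06279 + 0.53435×0.99803×0.99504 = 0.088660 + 0.530652 = 0.619312.
Q̄ = (S₀/π) × [bracket] = (1361/π) × 0.619312 = 268.30 W/m².
— Configuration B (φ=-12.3°):
cos H₀ = −tan(-12.3°) tan(+3.500°) = 0.0133, H₀ = 1.5575 rad.
Bracket: H₀ sin φ sin δ + cos φ cos δ sin H₀ = 1.5575×-0.21303×0.06105 + 0.97705×0.99813×0.99991 = -0.020256 + 0.975135 = 0.954879.
Q̄ = (S₀/π) × [bracket] = (1361/π) × 0.954879 = 413.67 W/m².
Ratio Q̄_A / Q̄_B = 268.30 / 413.67 = 0.6486.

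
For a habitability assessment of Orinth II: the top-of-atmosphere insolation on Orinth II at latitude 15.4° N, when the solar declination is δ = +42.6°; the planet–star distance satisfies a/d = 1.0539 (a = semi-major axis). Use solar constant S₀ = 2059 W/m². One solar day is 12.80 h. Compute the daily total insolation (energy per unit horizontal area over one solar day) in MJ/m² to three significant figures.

cos H₀ = −tan(+15.4°) tan(+42.600°) = -0.2533, H₀ = 1.8269 rad.
Bracket: H₀ sin φ sin δ + cos φ cos δ sin H₀ = 1.8269×0.26556×0.67688 + 0.96410×0.73610×0.96739 = 0.328389 + 0.686532 = 1.014921.
Inverse-square distance factor (a/d)² = 1.0539² = 1.110705.
Q̄ = (S₀/π) × 1.110705 × [bracket] = (2059/π) × 1.110705 × 1.014921 = 738.82 W/m².
Daily total = Q̄ × 12.80 h × 3600 s/h = 738.82 × 12.80 × 3600 / 10⁶ = 34.04 MJ/m².

34.0 MJ/m²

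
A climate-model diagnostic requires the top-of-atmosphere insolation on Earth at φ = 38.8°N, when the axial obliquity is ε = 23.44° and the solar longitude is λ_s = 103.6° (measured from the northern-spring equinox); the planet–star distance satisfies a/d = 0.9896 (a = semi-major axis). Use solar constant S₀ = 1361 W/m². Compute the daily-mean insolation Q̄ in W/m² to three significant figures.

Solar declination: sin δ = sin ε · sin λ_s = sin 23.44° × sin 103.6° = 0.38663, so δ = +22.745°.
cos H₀ = −tan(+38.8°) tan(+22.745°) = -0.3371, H₀ = 1.9146 rad.
Bracket: H₀ sin φ sin δ + cos φ cos δ sin H₀ = 1.9146×0.62660×0.38663 + 0.77934×0.92223×0.94148 = 0.463836 + 0.676671 = 1.140507.
Inverse-square distance factor (a/d)² = 0.9896² = 0.979308.
Q̄ = (S₀/π) × 0.979308 × [bracket] = (1361/π) × 0.979308 × 1.140507 = 483.9 W/m².

Q̄ ≈ 484 W/m²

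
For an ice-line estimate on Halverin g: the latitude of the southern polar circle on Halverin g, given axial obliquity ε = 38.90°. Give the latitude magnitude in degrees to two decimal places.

51.10°

The polar circle is the lowest latitude that experiences at least one full rotation of continuous darkness at the northern-summer solstice; it lies at |φ| = 90° − ε = 90° − 38.90° = 51.10°.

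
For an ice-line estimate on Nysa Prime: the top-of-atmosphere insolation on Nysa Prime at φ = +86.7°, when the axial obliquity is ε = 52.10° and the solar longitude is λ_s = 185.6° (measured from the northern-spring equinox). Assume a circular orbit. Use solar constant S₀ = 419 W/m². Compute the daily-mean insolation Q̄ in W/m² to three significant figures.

Solar declination: sin δ = sin ε · sin λ_s = sin 52.10° × sin 185.6° = -0.07700, so δ = -4.416°.
cos H₀ = −tan(+86.7°) tan(-4.416°) = 1.3394 ≥ 1 ⇒ polar night, H₀ = 0 and Q̄ = 0.

Q̄ ≈ 0.00 W/m²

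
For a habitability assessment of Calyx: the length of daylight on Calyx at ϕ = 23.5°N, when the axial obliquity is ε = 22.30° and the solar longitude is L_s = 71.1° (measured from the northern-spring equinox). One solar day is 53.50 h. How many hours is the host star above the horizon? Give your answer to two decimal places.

Solar declination: sin δ = sin ε · sin L_s = sin 22.30° × sin 71.1° = 0.35900, so δ = +21.039°.
cos h₀ = −tan ϕ · tan δ = −tan(+23.5°) × tan(+21.039°) = -0.1672, so h₀ = 1.7388 rad = 99.63°.
Daylight = 2h₀/(2π) × 53.50 h = (1.7388/π) × 53.50 = 29.61 h.

29.61 h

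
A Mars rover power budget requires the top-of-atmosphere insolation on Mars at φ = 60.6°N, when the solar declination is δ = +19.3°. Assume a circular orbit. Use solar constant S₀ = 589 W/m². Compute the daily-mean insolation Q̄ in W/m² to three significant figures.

cos H₀ = −tan(+60.6°) tan(+19.300°) = -0.6215, H₀ = 2.2414 rad.
Bracket: H₀ sin φ sin δ + cos φ cos δ sin H₀ = 2.2414×0.87121×0.33051 + 0.49090×0.94380×0.78342 = 0.645397 + 0.362967 = 1.008364.
Q̄ = (S₀/π) × [bracket] = (589/π) × 1.008364 = 189.1 W/m².

Q̄ ≈ 189 W/m²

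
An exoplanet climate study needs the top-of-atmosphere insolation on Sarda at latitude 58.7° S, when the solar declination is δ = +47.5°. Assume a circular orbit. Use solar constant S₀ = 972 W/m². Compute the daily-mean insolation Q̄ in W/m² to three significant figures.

cos H₀ = −tan(-58.7°) tan(+47.500°) = 1.7949 ≥ 1 ⇒ polar night, H₀ = 0 and Q̄ = 0.

Q̄ ≈ 0.00 W/m²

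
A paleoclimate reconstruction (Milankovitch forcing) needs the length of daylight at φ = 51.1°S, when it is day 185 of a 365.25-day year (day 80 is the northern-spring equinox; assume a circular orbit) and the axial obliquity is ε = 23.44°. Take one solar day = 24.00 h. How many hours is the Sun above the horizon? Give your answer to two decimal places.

Solar longitude: λ_s = 360° × (185 − 80)/365.25 = 103.491°.
sin δ = sin 23.44° × sin 103.491° = 0.38681, so δ = +22.756°.
cos H₀ = −tan φ · tan δ = −tan(-51.1°) × tan(+22.756°) = 0.5198, so H₀ = 1.0241 rad = 58.68°.
Daylight = 2H₀/(2π) × 24.00 h = (1.0241/π) × 24.00 = 7.82 h.

7.82 h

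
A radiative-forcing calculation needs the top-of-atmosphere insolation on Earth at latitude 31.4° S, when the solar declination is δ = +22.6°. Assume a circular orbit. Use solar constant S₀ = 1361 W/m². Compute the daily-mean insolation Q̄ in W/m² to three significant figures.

cos H₀ = −tan(-31.4°) tan(+22.600°) = 0.2541, H₀ = 1.3139 rad.
Bracket: H₀ sin φ sin δ + cos φ cos δ sin H₀ = 1.3139×-0.52101×0.38430 + 0.85355×0.92321×0.96718 = -0.263075 + 0.762144 = 0.499069.
Q̄ = (S₀/π) × [bracket] = (1361/π) × 0.499069 = 216.2 W/m².

Q̄ ≈ 216 W/m²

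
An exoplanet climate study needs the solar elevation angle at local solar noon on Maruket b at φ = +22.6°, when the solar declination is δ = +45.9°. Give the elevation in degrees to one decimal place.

66.7°

At local noon the hour angle is zero, so the zenith angle equals |φ − δ| = |+22.6° − (+45.900°)| = 23.300°.
Elevation = 90° − 23.300° = 66.7°.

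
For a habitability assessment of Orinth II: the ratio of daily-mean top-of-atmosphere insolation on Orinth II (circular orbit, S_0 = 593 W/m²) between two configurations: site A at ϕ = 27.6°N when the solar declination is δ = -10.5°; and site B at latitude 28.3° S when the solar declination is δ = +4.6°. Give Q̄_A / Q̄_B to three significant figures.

Q̄_A / Q̄_B ≈ 0.907

— Configuration A (ϕ=+27.6°):
cos h₀ = −tan(+27.6°) tan(-10.500°) = 0.0969, h₀ = 1.4738 rad.
Bracket: h₀ sin ϕ sin δ + cos ϕ cos δ sin h₀ = 1.4738×0.46330×-0.18224 + 0.88620×0.98325×0.99529 = -0.124436 + 0.867252 = 0.742816.
Q̄ = (S_0/π) × [bracket] = (593/π) × 0.742816 = 140.21 W/m².
— Configuration B (ϕ=-28.3°):
cos h₀ = −tan(-28.3°) tan(+4.600°) = 0.0433, h₀ = 1.5275 rad.
Bracket: h₀ sin ϕ sin δ + cos ϕ cos δ sin h₀ = 1.5275×-0.47409×0.08020 + 0.88048×0.99678×0.99906 = -0.058079 + 0.876820 = 0.818741.
Q̄ = (S_0/π) × [bracket] = (593/π) × 0.818741 = 154.54 W/m².
Ratio Q̄_A / Q̄_B = 140.21 / 154.54 = 0.9073.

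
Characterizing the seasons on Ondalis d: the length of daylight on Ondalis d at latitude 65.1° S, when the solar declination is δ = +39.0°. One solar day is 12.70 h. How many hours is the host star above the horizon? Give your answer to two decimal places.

0.00 h

cos h₀ = −tan ϕ · tan δ = 1.7445 ≥ 1, so the host star never rises (polar night) and h₀ = 0.
Daylight = 2h₀/(2π) × 12.70 h = (0.0000/π) × 12.70 = 0.00 h.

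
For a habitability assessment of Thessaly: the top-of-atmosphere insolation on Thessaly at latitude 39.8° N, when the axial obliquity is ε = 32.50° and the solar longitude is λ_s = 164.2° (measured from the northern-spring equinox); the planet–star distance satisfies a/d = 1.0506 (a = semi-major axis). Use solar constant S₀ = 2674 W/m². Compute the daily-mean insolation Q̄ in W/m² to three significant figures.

Q̄ ≈ 858 W/m²

Solar declination: sin δ = sin ε · sin λ_s = sin 32.50° × sin 164.2° = 0.14630, so δ = +8.412°.
cos H₀ = −tan(+39.8°) tan(+8.412°) = -0.1232, H₀ = 1.6943 rad.
Bracket: H₀ sin φ sin δ + cos φ cos δ sin H₀ = 1.6943×0.64011×0.14630 + 0.76828×0.98924×0.99238 = 0.158668 + 0.754222 = 0.912890.
Inverse-square distance factor (a/d)² = 1.0506² = 1.103760.
Q̄ = (S₀/π) × 1.103760 × [bracket] = (2674/π) × 1.103760 × 0.912890 = 857.6 W/m².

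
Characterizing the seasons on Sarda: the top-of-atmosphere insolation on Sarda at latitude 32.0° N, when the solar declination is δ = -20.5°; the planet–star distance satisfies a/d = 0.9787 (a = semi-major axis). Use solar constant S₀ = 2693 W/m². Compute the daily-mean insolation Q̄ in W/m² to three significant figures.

cos H₀ = −tan(+32.0°) tan(-20.500°) = 0.2336, H₀ = 1.3350 rad.
Bracket: H₀ sin φ sin δ + cos φ cos δ sin H₀ = 1.3350×0.52992×-0.35021 + 0.84805×0.93667×0.97233 = -0.247754 + 0.772364 = 0.524610.
Inverse-square distance factor (a/d)² = 0.9787² = 0.957854.
Q̄ = (S₀/π) × 0.957854 × [bracket] = (2693/π) × 0.957854 × 0.524610 = 430.7 W/m².

Q̄ ≈ 431 W/m²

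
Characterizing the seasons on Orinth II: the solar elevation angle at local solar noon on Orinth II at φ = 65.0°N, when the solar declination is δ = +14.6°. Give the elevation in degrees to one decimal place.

39.6°

At local noon the hour angle is zero, so the zenith angle equals |φ − δ| = |+65.0° − (+14.600°)| = 50.400°.
Elevation = 90° − 50.400° = 39.6°.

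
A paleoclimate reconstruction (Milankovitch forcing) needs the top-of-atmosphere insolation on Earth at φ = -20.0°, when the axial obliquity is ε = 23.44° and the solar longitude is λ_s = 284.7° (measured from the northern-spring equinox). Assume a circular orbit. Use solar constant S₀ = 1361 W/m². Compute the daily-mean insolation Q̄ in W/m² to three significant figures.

Solar declination: sin δ = sin ε · sin λ_s = sin 23.44° × sin 284.7° = -0.38477, so δ = -22.629°.
cos H₀ = −tan(-20.0°) tan(-22.629°) = -0.1517, H₀ = 1.7231 rad.
Bracket: H₀ sin φ sin δ + cos φ cos δ sin H₀ = 1.7231×-0.34202×-0.38477 + 0.93969×0.92301×0.98842 = 0.226758 + 0.857299 = 1.084057.
Q̄ = (S₀/π) × [bracket] = (1361/π) × 1.084057 = 469.6 W/m².

Q̄ ≈ 470 W/m²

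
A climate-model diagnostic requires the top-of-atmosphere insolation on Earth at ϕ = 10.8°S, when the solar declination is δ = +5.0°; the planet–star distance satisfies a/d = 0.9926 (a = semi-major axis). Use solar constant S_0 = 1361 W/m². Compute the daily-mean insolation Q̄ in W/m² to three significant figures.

cos h₀ = −tan(-10.8°) tan(+5.000°) = 0.0167, h₀ = 1.5541 rad.
Bracket: h₀ sin ϕ sin δ + cos ϕ cos δ sin h₀ = 1.5541×-0.18738×0.08716 + 0.98229×0.99619×0.99986 = -0.025382 + 0.978410 = 0.953028.
Inverse-square distance factor (a/d)² = 0.9926² = 0.985255.
Q̄ = (S_0/π) × 0.985255 × [bracket] = (1361/π) × 0.985255 × 0.953028 = 406.8 W/m².

Q̄ ≈ 407 W/m²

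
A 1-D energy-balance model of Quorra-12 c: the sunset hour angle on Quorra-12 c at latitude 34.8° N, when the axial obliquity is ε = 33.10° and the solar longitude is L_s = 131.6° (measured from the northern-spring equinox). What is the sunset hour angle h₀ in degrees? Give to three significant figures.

Solar declination: sin δ = sin ε · sin L_s = sin 33.10° × sin 131.6° = 0.40837, so δ = +24.103°.
cos h₀ = −tan ϕ · tan δ = −tan(+34.8°) × tan(+24.103°) = -0.3109, so h₀ = 1.8870 rad = 108.12°.

h₀ = 108°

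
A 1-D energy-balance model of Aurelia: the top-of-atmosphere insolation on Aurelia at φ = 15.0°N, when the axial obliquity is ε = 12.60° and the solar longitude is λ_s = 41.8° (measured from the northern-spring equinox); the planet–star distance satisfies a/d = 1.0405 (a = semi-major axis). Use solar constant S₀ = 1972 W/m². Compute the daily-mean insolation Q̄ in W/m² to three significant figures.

Q̄ ≈ 690 W/m²

Solar declination: sin δ = sin ε · sin λ_s = sin 12.60° × sin 41.8° = 0.14540, so δ = +8.360°.
cos H₀ = −tan(+15.0°) tan(+8.360°) = -0.0394, H₀ = 1.6102 rad.
Bracket: H₀ sin φ sin δ + cos φ cos δ sin H₀ = 1.6102×0.25882×0.14540 + 0.96593×0.98937×0.99922 = 0.060596 + 0.954917 = 1.015513.
Inverse-square distance factor (a/d)² = 1.0405² = 1.082640.
Q̄ = (S₀/π) × 1.082640 × [bracket] = (1972/π) × 1.082640 × 1.015513 = 690.1 W/m².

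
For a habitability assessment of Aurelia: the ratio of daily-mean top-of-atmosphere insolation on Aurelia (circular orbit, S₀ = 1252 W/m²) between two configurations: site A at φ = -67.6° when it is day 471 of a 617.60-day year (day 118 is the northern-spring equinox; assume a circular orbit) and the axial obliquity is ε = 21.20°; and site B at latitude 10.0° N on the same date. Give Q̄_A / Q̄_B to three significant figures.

— Configuration A (φ=-67.6°):
Solar longitude: λ_s = 360° × (471 − 118)/617.60 = 205.764°.
sin δ = sin 21.20° × sin 205.764° = -0.15719, so δ = -9.044°.
cos H₀ = −tan(-67.6°) tan(-9.044°) = -0.3862, H₀ = 1.9673 rad.
Bracket: H₀ sin φ sin δ + cos φ cos δ sin H₀ = 1.9673×-0.92455×-0.15719 + 0.38107×0.98757×0.92243 = 0.285908 + 0.347141 = 0.633049.
Q̄ = (S₀/π) × [bracket] = (1252/π) × 0.633049 = 252.29 W/m².
— Configuration B (φ=+10.0°):
cos H₀ = −tan(+10.0°) tan(-9.044°) = 0.0281, H₀ = 1.5427 rad.
Bracket: H₀ sin φ sin δ + cos φ cos δ sin H₀ = 1.5427×0.17365×-0.15719 + 0.98481×0.98757×0.99961 = -0.042110 + 0.972190 = 0.930080.
Q̄ = (S₀/π) × [bracket] = (1252/π) × 0.930080 = 370.66 W/m².
Ratio Q̄_A / Q̄_B = 252.29 / 370.66 = 0.6807.

Q̄_A / Q̄_B ≈ 0.681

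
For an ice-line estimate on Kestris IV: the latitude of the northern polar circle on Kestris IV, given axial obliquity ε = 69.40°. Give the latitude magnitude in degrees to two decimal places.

The polar circle is the lowest latitude that experiences at least one full rotation of continuous daylight at the northern-summer solstice; it lies at |φ| = 90° − ε = 90° − 69.40° = 20.60°.

20.60°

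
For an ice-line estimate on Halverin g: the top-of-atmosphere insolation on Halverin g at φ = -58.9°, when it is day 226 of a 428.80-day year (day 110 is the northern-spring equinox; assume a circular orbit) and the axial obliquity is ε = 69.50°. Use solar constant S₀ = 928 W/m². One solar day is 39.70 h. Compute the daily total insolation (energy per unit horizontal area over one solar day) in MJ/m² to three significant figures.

0.00 MJ/m²

Solar longitude: λ_s = 360° × (226 − 110)/428.80 = 97.388°.
sin δ = sin 69.50° × sin 97.388° = 0.92890, so δ = +68.263°.
cos H₀ = −tan(-58.9°) tan(+68.263°) = 4.1579 ≥ 1 ⇒ polar night, H₀ = 0 and Q̄ = 0.
Daily total = Q̄ × 39.70 h × 3600 s/h = 0.00 MJ/m².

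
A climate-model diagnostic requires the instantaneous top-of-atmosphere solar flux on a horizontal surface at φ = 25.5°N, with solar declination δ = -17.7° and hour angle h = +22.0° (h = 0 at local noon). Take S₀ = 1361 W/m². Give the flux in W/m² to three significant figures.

cos θ_z = sin φ sin δ + cos φ cos δ cos h = -0.130890 + 0.797247 = 0.666357.
Flux = S₀ · cos θ_z = 1361 × 0.666357 = 906.9 W/m².

907 W/m²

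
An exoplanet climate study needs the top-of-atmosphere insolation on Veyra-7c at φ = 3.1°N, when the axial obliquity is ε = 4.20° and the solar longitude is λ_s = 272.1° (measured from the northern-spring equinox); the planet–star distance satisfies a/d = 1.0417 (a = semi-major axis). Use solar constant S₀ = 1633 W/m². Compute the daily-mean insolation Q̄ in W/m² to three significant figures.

Q̄ ≈ 558 W/m²

Solar declination: sin δ = sin ε · sin λ_s = sin 4.20° × sin 272.1° = -0.07319, so δ = -4.197°.
cos H₀ = −tan(+3.1°) tan(-4.197°) = 0.0040, H₀ = 1.5668 rad.
Bracket: H₀ sin φ sin δ + cos φ cos δ sin H₀ = 1.5668×0.05408×-0.07319 + 0.99854×0.99732×0.99999 = -0.006202 + 0.995854 = 0.989652.
Inverse-square distance factor (a/d)² = 1.0417² = 1.085139.
Q̄ = (S₀/π) × 1.085139 × [bracket] = (1633/π) × 1.085139 × 0.989652 = 558.2 W/m².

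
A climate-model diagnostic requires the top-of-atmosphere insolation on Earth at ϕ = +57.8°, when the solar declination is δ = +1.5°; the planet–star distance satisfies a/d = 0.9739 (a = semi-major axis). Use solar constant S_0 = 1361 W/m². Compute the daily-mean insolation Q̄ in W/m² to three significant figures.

Q̄ ≈ 233 W/m²

cos h₀ = −tan(+57.8°) tan(+1.500°) = -0.0416, h₀ = 1.6124 rad.
Bracket: h₀ sin ϕ sin δ + cos ϕ cos δ sin h₀ = 1.6124×0.84619×0.02618 + 0.53288×0.99966×0.99914 = 0.035720 + 0.532241 = 0.567961.
Inverse-square distance factor (a/d)² = 0.9739² = 0.948481.
Q̄ = (S_0/π) × 0.948481 × [bracket] = (1361/π) × 0.948481 × 0.567961 = 233.4 W/m².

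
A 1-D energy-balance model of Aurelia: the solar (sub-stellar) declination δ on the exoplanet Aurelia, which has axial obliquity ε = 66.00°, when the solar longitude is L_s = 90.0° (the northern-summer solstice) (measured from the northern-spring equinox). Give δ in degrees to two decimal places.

δ = +66.00°

sin δ = sin ε · sin L_s = sin 66.00° × sin 90.0° = 0.913545.
δ = arcsin(0.913545) = +66.00°.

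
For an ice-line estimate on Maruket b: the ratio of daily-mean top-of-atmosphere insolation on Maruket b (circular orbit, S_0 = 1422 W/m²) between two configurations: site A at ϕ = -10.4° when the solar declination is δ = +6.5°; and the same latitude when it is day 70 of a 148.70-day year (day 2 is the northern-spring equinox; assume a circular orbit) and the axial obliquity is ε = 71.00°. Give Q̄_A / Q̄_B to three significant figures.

— Configuration A (ϕ=-10.4°):
cos h₀ = −tan(-10.4°) tan(+6.500°) = 0.0209, h₀ = 1.5499 rad.
Bracket: h₀ sin ϕ sin δ + cos ϕ cos δ sin h₀ = 1.5499×-0.18052×0.11320 + 0.98357×0.99357×0.99978 = -0.031672 + 0.977031 = 0.945359.
Q̄ = (S_0/π) × [bracket] = (1422/π) × 0.945359 = 427.90 W/m².
— Configuration B (ϕ=-10.4°):
Solar longitude: L_s = 360° × (70 − 2)/148.70 = 164.627°.
sin δ = sin 71.00° × sin 164.627° = 0.25066, so δ = +14.517°.
cos h₀ = −tan(-10.4°) tan(+14.517°) = 0.0475, h₀ = 1.5233 rad.
Bracket: h₀ sin ϕ sin δ + cos ϕ cos δ sin h₀ = 1.5233×-0.18052×0.25066 + 0.98357×0.96807×0.99887 = -0.068928 + 0.951089 = 0.882161.
Q̄ = (S_0/π) × [bracket] = (1422/π) × 0.882161 = 399.30 W/m².
Ratio Q̄_A / Q̄_B = 427.90 / 399.30 = 1.072.

Q̄_A / Q̄_B ≈ 1.07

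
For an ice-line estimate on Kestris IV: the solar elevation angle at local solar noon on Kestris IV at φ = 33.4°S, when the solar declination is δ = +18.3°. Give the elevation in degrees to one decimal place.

38.3°

At local noon the hour angle is zero, so the zenith angle equals |φ − δ| = |-33.4° − (+18.300°)| = 51.700°.
Elevation = 90° − 51.700° = 38.3°.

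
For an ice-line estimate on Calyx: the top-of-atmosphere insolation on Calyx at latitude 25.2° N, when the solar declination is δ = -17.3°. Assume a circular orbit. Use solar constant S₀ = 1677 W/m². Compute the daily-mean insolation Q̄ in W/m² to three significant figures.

cos H₀ = −tan(+25.2°) tan(-17.300°) = 0.1466, H₀ = 1.4237 rad.
Bracket: H₀ sin φ sin δ + cos φ cos δ sin H₀ = 1.4237×0.42578×-0.29737 + 0.90483×0.95476×0.98920 = -0.180261 + 0.854565 = 0.674304.
Q̄ = (S₀/π) × [bracket] = (1677/π) × 0.674304 = 359.9 W/m².

Q̄ ≈ 360 W/m²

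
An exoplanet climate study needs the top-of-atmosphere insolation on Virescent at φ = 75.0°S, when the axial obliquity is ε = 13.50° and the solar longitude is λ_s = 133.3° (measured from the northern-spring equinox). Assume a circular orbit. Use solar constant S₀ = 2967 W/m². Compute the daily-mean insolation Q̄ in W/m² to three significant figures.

Q̄ ≈ 49.3 W/m²

Solar declination: sin δ = sin ε · sin λ_s = sin 13.50° × sin 133.3° = 0.16990, so δ = +9.782°.
cos H₀ = −tan(-75.0°) tan(+9.782°) = 0.6434, H₀ = 0.8719 rad.
Bracket: H₀ sin φ sin δ + cos φ cos δ sin H₀ = 0.8719×-0.96593×0.16990 + 0.25882×0.98546×0.76552 = -0.143089 + 0.195251 = 0.052162.
Q̄ = (S₀/π) × [bracket] = (2967/π) × 0.052162 = 49.26 W/m².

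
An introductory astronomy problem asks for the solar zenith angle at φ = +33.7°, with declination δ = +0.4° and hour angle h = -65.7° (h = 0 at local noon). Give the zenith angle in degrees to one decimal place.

cos θ_z = sin φ sin δ + cos φ cos δ cos h = 0.003874 + 0.342353 = 0.346227.
θ_z = arccos(0.346227) = 69.7°.

θ_z = 69.7°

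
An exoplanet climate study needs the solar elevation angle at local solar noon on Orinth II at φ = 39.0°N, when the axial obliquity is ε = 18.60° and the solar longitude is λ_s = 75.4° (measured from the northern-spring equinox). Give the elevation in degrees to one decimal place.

Solar declination: sin δ = sin ε · sin λ_s = sin 18.60° × sin 75.4° = 0.30866, so δ = +17.978°.
At local noon the hour angle is zero, so the zenith angle equals |φ − δ| = |+39.0° − (+17.978°)| = 21.022°.
Elevation = 90° − 21.022° = 69.0°.

69.0°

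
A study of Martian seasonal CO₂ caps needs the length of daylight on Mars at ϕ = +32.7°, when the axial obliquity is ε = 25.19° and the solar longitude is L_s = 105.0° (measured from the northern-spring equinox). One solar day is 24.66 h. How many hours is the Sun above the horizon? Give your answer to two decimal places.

Solar declination: sin δ = sin ε · sin L_s = sin 25.19° × sin 105.0° = 0.41112, so δ = +24.275°.
cos h₀ = −tan ϕ · tan δ = −tan(+32.7°) × tan(+24.275°) = -0.2895, so h₀ = 1.8645 rad = 106.83°.
Daylight = 2h₀/(2π) × 24.66 h = (1.8645/π) × 24.66 = 14.64 h.

14.64 h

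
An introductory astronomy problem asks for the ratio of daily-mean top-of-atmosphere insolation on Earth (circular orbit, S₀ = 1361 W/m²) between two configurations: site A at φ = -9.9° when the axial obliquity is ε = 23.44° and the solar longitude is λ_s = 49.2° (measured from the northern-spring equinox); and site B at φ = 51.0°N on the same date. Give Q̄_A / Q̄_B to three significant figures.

— Configuration A (φ=-9.9°):
Solar declination: sin δ = sin ε · sin λ_s = sin 23.44° × sin 49.2° = 0.30112, so δ = +17.525°.
cos H₀ = −tan(-9.9°) tan(+17.525°) = 0.0551, H₀ = 1.5157 rad.
Bracket: H₀ sin φ sin δ + cos φ cos δ sin H₀ = 1.5157×-0.17193×0.30112 + 0.98511×0.95359×0.99848 = -0.078470 + 0.937963 = 0.859493.
Q̄ = (S₀/π) × [bracket] = (1361/π) × 0.859493 = 372.35 W/m².
— Configuration B (φ=+51.0°):
cos H₀ = −tan(+51.0°) tan(+17.525°) = -0.3900, H₀ = 1.9714 rad.
Bracket: H₀ sin φ sin δ + cos φ cos δ sin H₀ = 1.9714×0.77715×0.30112 + 0.62932×0.95359×0.92083 = 0.461338 + 0.552602 = 1.013940.
Q̄ = (S₀/π) × [bracket] = (1361/π) × 1.013940 = 439.26 W/m².
Ratio Q̄_A / Q̄_B = 372.35 / 439.26 = 0.8477.

Q̄_A / Q̄_B ≈ 0.848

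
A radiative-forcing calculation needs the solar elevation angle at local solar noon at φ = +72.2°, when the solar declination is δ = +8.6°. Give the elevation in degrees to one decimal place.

At local noon the hour angle is zero, so the zenith angle equals |φ − δ| = |+72.2° − (+8.600°)| = 63.600°.
Elevation = 90° − 63.600° = 26.4°.

26.4°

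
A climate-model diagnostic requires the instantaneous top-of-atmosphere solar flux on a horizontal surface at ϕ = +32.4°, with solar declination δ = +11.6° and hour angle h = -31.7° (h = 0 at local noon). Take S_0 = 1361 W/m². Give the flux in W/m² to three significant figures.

cos θ_z = sin ϕ sin δ + cos ϕ cos δ cos h = 0.107743 + 0.703691 = 0.811434.
Flux = S_0 · cos θ_z = 1361 × 0.811434 = 1104 W/m².

1.10e+03 W/m²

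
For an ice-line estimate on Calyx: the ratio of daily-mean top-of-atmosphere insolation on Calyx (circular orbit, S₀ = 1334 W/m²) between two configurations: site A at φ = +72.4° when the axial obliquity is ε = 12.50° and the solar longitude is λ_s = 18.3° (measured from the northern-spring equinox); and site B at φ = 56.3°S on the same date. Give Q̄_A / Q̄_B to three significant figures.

Q̄_A / Q̄_B ≈ 0.878

— Configuration A (φ=+72.4°):
Solar declination: sin δ = sin ε · sin λ_s = sin 12.50° × sin 18.3° = 0.06796, so δ = +3.897°.
cos H₀ = −tan(+72.4°) tan(+3.897°) = -0.2147, H₀ = 1.7872 rad.
Bracket: H₀ sin φ sin δ + cos φ cos δ sin H₀ = 1.7872×0.95319×0.06796 + 0.30237×0.99769×0.97667 = 0.115773 + 0.294634 = 0.410407.
Q̄ = (S₀/π) × [bracket] = (1334/π) × 0.410407 = 174.27 W/m².
— Configuration B (φ=-56.3°):
cos H₀ = −tan(-56.3°) tan(+3.897°) = 0.1021, H₀ = 1.4685 rad.
Bracket: H₀ sin φ sin δ + cos φ cos δ sin H₀ = 1.4685×-0.83195×0.06796 + 0.55484×0.99769×0.99477 = -0.083028 + 0.550663 = 0.467635.
Q̄ = (S₀/π) × [bracket] = (1334/π) × 0.467635 = 198.57 W/m².
Ratio Q̄_A / Q̄_B = 174.27 / 198.57 = 0.8776.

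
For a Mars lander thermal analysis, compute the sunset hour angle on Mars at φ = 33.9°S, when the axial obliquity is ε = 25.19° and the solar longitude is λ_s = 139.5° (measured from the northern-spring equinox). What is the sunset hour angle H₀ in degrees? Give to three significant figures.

H₀ = 78.9°

Solar declination: sin δ = sin ε · sin λ_s = sin 25.19° × sin 139.5° = 0.27642, so δ = +16.047°.
cos H₀ = −tan φ · tan δ = −tan(-33.9°) × tan(+16.047°) = 0.1933, so H₀ = 1.3763 rad = 78.86°.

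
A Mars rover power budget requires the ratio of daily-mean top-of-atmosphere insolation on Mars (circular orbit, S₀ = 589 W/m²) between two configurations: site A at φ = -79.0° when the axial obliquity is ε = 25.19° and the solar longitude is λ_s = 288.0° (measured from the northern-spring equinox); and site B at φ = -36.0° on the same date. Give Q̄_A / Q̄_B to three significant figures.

— Configuration A (φ=-79.0°):
Solar declination: sin δ = sin ε · sin λ_s = sin 25.19° × sin 288.0° = -0.40479, so δ = -23.878°.
cos H₀ = −tan(-79.0°) tan(-23.878°) = -2.2774 ≤ −1 ⇒ polar day, H₀ = π.
Bracket: H₀ sin φ sin δ + cos φ cos δ sin H₀ = 3.1416×-0.98163×-0.40479 + 0.19081×0.91441×0.00000 = 1.248327 + 0.000000 = 1.248327.
Q̄ = (S₀/π) × [bracket] = (589/π) × 1.248327 = 234.04 W/m².
— Configuration B (φ=-36.0°):
cos H₀ = −tan(-36.0°) tan(-23.878°) = -0.3216, H₀ = 1.8982 rad.
Bracket: H₀ sin φ sin δ + cos φ cos δ sin H₀ = 1.8982×-0.58779×-0.40479 + 0.80902×0.91441×0.94687 = 0.451642 + 0.700472 = 1.152114.
Q̄ = (S₀/π) × [bracket] = (589/π) × 1.152114 = 216.00 W/m².
Ratio Q̄_A / Q̄_B = 234.04 / 216.00 = 1.084.

Q̄_A / Q̄_B ≈ 1.08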